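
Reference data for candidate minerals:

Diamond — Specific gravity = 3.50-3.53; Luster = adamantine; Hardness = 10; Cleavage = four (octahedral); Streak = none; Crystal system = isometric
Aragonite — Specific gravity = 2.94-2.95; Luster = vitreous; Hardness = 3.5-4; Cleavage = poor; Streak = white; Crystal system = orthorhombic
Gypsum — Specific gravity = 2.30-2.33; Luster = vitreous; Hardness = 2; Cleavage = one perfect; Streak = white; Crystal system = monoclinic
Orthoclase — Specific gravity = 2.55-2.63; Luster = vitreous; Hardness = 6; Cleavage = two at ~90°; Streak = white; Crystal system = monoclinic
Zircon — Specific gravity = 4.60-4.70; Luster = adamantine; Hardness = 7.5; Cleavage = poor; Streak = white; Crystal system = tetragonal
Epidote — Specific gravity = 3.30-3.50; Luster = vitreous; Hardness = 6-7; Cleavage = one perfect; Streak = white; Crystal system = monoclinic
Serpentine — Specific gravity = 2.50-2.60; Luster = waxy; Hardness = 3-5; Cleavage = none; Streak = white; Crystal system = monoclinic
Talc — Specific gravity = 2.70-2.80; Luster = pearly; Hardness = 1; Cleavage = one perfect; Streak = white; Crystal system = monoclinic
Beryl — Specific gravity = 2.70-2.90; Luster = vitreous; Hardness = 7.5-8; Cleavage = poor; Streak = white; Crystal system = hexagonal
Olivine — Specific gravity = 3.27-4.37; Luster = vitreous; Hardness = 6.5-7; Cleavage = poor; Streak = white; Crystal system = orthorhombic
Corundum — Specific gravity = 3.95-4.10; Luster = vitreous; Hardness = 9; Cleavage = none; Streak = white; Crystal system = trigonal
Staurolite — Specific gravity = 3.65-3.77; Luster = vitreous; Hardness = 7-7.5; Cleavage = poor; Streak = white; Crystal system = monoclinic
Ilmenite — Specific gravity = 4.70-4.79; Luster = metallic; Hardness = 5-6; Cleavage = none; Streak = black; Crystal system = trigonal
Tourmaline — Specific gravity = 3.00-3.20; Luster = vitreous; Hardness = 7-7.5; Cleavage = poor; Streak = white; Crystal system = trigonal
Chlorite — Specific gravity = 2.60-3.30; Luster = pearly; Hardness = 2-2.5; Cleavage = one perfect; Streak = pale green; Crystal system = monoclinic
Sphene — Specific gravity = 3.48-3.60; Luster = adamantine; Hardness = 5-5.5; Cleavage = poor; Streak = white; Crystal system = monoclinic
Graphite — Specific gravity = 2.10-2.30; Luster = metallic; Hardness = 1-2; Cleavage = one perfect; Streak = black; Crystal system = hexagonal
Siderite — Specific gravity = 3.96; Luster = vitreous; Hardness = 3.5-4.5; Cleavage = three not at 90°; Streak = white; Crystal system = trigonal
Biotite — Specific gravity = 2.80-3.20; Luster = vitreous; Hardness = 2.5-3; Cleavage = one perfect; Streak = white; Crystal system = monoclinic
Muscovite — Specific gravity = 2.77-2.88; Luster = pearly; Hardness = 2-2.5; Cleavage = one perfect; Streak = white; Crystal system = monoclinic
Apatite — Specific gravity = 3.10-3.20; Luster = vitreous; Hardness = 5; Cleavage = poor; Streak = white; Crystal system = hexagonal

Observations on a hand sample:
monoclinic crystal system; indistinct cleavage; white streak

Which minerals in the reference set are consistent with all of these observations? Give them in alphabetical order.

Monoclinic crystal system: Gypsum, Orthoclase, Epidote, Serpentine, Talc, Staurolite, Chlorite, Sphene, Biotite, Muscovite remain.
Indistinct cleavage: leaves Staurolite, Sphene.
White streak: consistent with all remaining minerals.
Remaining candidates: Sphene, Staurolite.

Sphene, Staurolite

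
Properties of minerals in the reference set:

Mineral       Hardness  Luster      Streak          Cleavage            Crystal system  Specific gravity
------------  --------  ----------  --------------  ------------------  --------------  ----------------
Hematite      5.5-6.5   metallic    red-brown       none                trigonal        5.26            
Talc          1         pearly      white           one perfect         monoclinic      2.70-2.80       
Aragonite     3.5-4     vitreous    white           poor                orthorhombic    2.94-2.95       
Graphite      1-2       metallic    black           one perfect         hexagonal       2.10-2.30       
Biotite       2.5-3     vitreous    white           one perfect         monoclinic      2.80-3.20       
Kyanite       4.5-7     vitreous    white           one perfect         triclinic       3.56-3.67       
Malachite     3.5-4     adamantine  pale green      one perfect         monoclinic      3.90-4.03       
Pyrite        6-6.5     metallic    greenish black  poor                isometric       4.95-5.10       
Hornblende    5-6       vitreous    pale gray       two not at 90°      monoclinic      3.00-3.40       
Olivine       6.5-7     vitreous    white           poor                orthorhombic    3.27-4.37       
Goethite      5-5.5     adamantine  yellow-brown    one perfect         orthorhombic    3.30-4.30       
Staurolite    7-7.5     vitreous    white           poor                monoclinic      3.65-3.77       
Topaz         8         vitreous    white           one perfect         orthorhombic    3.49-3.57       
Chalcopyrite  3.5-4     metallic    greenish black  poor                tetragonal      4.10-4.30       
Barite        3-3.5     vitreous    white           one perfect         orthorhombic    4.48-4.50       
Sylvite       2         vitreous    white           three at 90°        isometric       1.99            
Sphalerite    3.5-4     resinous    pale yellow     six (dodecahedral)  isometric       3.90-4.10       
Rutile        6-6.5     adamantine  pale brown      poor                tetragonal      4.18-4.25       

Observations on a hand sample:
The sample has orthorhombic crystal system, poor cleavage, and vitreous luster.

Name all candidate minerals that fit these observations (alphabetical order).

Orthorhombic crystal system: Aragonite, Olivine, Goethite, Topaz, Barite remain.
Poor cleavage: Aragonite, Olivine remain.
Vitreous luster: every remaining candidate is consistent.
The minerals that satisfy all observations are Aragonite, Olivine.

Aragonite, Olivine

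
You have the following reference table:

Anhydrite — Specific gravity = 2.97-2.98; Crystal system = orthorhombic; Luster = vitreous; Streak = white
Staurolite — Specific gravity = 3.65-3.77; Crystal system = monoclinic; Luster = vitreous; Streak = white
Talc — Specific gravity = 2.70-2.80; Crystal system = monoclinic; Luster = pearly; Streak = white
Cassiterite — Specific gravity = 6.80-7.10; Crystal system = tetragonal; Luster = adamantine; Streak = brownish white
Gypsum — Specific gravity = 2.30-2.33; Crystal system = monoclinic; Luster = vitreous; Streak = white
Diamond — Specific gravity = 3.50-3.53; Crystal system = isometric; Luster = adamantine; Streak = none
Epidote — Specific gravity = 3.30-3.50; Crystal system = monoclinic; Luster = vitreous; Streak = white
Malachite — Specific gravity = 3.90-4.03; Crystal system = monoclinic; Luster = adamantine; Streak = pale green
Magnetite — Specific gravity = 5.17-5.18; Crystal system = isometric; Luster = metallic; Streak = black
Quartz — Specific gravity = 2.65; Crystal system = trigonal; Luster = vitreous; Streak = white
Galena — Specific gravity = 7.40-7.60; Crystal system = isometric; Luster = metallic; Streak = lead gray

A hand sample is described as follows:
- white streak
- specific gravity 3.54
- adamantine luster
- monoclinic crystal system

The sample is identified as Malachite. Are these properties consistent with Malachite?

White streak — Malachite has pale green streak; inconsistent.
Specific gravity 3.54 — Malachite has SG 3.90-4.03; inconsistent.
Adamantine luster — fits Malachite (adamantine luster).
Monoclinic crystal system — fits Malachite (monoclinic system).
2 of the observed properties are inconsistent with Malachite.

No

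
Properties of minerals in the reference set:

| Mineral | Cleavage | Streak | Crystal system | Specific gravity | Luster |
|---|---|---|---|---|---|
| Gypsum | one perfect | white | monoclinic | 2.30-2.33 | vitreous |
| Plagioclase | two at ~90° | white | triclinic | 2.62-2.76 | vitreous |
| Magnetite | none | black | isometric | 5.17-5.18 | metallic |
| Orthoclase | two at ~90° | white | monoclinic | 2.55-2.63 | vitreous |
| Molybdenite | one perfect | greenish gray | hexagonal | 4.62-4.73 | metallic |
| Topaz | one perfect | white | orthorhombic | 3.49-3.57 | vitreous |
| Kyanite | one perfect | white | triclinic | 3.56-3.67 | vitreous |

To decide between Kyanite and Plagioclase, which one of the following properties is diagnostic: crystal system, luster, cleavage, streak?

Crystal system: both triclinic — same for both.
Luster: both vitreous — same for both.
Cleavage: Kyanite one perfect, Plagioclase two at ~90° — these differ.
Streak: both white — same for both.
Of the listed properties, cleavage is the one that separates them.

cleavage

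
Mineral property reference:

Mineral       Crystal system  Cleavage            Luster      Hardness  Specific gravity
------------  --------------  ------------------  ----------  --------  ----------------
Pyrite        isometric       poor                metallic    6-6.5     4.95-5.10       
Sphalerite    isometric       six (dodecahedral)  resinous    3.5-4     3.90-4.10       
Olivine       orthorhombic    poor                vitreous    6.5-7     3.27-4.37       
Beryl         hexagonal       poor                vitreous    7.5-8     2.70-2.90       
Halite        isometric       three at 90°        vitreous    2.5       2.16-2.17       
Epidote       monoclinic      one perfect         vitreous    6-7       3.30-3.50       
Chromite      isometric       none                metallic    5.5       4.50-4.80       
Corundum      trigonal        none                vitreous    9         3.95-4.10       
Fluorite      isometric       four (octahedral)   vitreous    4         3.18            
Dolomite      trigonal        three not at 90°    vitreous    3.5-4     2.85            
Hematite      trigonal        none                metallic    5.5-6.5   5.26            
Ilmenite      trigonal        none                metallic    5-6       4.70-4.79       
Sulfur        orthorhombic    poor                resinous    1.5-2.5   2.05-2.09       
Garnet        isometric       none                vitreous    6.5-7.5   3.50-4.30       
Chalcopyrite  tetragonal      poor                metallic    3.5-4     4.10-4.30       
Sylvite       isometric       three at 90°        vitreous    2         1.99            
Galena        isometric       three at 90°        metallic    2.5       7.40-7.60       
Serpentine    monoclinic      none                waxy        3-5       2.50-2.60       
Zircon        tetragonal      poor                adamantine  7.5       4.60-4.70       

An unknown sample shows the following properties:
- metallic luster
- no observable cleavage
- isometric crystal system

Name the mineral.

Metallic luster — Pyrite, Chromite, Hematite, Ilmenite, Chalcopyrite, Galena remain.
No observable cleavage rules out Pyrite, Chalcopyrite, Galena.
Isometric crystal system — narrows the field to Chromite.
The only mineral consistent with every observation is Chromite.

Chromite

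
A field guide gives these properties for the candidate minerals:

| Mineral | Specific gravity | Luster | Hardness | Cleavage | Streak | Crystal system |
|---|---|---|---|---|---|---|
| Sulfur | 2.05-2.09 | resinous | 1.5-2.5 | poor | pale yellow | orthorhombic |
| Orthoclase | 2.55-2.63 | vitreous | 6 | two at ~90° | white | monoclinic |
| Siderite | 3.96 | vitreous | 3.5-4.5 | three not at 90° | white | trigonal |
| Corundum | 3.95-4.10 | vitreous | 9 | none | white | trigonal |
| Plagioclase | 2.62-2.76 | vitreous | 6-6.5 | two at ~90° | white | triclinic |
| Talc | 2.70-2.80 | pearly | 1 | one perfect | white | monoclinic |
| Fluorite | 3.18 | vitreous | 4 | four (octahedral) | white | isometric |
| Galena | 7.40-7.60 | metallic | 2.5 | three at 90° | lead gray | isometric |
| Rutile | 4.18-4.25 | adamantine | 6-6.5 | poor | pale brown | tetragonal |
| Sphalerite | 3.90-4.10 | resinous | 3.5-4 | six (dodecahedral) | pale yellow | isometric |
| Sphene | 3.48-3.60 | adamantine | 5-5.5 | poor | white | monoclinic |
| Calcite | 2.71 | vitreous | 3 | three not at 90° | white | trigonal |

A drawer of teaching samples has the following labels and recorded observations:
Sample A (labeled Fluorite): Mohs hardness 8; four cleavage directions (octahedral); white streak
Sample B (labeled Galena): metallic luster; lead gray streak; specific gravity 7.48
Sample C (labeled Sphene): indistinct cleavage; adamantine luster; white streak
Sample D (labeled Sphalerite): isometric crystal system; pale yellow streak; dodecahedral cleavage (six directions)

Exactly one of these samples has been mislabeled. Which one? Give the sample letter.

A

Sample A: Mohs hardness 8 is outside the reference for Fluorite (hardness 4) — mislabeled.
Sample B: all recorded properties match Galena.
Sample C: all recorded properties match Sphene.
Sample D: all recorded properties match Sphalerite.
Only sample A is inconsistent with its label.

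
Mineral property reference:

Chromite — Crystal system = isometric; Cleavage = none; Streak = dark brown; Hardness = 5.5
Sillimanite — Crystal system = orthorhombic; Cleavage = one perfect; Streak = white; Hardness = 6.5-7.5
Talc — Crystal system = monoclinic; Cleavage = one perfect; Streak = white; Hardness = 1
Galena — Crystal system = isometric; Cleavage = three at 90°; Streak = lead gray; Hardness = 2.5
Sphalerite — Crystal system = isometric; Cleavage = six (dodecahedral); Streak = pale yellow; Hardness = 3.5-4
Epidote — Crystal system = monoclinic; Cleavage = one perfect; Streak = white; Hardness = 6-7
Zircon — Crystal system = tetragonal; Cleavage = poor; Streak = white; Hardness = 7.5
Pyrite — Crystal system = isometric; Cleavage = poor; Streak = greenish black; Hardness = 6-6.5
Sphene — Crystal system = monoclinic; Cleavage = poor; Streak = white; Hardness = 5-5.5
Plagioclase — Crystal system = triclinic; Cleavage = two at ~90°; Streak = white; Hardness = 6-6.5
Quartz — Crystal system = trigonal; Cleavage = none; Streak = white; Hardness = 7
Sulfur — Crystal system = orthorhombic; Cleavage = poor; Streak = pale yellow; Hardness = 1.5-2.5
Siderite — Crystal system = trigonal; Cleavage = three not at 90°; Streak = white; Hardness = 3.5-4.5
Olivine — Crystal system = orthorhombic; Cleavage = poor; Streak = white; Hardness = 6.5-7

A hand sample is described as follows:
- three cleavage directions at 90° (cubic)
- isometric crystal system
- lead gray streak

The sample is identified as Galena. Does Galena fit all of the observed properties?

Three cleavage directions at 90° (cubic) — fits Galena (cleavage three at 90°).
Isometric crystal system — fits Galena (isometric system).
Lead gray streak — fits Galena (lead gray streak).
All observations are consistent with the tabulated values for Galena.

Yes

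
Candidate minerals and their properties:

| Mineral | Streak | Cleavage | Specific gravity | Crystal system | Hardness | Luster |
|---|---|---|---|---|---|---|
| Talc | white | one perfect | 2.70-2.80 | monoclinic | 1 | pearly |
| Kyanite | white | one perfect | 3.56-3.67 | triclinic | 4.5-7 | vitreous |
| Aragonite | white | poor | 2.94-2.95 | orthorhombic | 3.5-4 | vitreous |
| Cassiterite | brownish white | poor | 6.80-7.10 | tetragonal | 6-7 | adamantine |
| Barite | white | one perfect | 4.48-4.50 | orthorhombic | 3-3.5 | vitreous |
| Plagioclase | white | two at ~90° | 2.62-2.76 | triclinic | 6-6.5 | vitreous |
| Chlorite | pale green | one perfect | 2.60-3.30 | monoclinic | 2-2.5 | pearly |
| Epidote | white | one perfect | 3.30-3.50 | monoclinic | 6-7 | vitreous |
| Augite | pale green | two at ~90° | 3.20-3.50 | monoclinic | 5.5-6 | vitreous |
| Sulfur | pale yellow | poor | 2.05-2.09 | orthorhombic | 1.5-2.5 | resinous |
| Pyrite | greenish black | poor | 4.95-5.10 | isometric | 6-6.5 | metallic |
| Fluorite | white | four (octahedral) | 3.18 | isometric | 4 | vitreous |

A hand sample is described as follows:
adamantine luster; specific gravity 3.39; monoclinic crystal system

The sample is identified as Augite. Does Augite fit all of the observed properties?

Inconsistent

Adamantine luster — Augite has vitreous luster; inconsistent.
Specific gravity 3.39 — fits Augite (SG 3.20-3.50).
Monoclinic crystal system — fits Augite (monoclinic system).
Augite is excluded by the luster.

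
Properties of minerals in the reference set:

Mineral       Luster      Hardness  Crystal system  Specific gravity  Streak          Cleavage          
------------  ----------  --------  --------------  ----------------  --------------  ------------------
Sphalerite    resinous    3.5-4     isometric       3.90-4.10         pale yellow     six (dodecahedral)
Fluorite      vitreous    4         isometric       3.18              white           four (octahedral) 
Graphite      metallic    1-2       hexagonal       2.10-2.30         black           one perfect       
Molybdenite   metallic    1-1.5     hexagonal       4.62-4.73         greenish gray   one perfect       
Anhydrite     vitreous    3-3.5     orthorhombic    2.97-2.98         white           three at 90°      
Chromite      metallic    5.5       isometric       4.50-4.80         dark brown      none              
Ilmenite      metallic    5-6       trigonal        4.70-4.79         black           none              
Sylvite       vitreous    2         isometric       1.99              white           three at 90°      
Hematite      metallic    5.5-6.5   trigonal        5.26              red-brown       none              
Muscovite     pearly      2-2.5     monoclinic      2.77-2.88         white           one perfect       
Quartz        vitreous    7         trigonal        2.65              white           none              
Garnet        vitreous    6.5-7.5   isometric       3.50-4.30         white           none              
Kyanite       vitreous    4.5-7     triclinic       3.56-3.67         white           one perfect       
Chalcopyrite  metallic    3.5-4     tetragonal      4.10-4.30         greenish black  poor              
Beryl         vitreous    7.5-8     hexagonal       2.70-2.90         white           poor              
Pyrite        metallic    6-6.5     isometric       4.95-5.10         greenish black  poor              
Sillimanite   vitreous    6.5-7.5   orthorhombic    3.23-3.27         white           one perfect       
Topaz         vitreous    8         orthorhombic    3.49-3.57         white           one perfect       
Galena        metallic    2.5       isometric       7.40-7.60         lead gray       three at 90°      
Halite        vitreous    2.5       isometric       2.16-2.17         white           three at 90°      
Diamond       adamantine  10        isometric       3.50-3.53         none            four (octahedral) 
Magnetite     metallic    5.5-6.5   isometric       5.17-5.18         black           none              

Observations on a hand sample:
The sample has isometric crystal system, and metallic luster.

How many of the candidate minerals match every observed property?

4

Isometric crystal system: leaves Sphalerite, Fluorite, Chromite, Sylvite, Garnet, Pyrite, Galena, Halite, Diamond, Magnetite.
Metallic luster: leaves Chromite, Pyrite, Galena, Magnetite.
Consistent with every observation: Chromite, Galena, Magnetite, Pyrite.
That is 4 minerals.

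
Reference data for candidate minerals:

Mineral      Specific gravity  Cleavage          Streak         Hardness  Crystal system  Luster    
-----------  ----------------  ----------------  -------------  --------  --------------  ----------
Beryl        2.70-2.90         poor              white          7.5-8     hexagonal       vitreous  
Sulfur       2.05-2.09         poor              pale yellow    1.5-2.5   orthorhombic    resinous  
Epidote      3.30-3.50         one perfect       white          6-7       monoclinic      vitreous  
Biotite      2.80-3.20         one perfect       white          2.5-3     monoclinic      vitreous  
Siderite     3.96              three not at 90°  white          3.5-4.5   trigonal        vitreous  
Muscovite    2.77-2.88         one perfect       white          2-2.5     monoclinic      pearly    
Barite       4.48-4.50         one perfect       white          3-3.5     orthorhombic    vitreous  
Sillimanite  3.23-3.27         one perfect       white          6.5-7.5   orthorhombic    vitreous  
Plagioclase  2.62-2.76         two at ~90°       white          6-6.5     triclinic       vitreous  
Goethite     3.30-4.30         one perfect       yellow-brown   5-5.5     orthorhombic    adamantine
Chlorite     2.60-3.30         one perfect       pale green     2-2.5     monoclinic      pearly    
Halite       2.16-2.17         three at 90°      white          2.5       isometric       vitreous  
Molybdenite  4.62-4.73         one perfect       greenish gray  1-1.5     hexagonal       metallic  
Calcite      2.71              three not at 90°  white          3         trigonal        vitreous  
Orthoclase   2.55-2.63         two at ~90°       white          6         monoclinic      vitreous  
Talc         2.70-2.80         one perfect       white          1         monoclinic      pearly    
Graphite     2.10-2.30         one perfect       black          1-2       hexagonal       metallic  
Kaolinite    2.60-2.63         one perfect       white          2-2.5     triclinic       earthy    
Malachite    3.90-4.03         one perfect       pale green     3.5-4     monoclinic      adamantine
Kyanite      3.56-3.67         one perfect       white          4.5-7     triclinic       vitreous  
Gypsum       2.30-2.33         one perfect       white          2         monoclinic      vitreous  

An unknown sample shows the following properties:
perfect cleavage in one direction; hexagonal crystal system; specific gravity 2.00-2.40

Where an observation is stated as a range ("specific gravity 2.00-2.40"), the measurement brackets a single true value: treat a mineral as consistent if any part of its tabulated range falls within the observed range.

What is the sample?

Graphite

Perfect cleavage in one direction: Epidote, Biotite, Muscovite, Barite, Sillimanite, Goethite, Chlorite, Molybdenite, Talc, Graphite, Kaolinite, Malachite, Kyanite, Gypsum remain.
Hexagonal crystal system: only Molybdenite, Graphite remain.
Specific gravity 2.00-2.40 eliminates Molybdenite.
The only mineral consistent with every observation is Graphite.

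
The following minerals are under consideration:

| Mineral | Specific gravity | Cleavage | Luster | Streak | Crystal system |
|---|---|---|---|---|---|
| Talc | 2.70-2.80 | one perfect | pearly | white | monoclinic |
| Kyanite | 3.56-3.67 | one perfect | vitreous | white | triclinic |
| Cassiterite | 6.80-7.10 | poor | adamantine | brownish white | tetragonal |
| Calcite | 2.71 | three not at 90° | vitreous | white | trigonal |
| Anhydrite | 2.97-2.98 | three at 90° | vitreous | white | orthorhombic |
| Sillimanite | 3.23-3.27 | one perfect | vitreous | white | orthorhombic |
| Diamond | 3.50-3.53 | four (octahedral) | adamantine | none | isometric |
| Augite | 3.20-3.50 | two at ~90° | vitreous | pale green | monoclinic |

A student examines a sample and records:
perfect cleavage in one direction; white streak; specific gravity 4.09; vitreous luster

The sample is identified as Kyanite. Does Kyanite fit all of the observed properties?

No

Perfect cleavage in one direction — matches Kyanite (cleavage one perfect).
White streak — matches Kyanite (white streak).
Specific gravity 4.09 — Kyanite has SG 3.56-3.67; a mismatch.
Vitreous luster — matches Kyanite (vitreous luster).
Specific gravity alone is enough to reject Kyanite.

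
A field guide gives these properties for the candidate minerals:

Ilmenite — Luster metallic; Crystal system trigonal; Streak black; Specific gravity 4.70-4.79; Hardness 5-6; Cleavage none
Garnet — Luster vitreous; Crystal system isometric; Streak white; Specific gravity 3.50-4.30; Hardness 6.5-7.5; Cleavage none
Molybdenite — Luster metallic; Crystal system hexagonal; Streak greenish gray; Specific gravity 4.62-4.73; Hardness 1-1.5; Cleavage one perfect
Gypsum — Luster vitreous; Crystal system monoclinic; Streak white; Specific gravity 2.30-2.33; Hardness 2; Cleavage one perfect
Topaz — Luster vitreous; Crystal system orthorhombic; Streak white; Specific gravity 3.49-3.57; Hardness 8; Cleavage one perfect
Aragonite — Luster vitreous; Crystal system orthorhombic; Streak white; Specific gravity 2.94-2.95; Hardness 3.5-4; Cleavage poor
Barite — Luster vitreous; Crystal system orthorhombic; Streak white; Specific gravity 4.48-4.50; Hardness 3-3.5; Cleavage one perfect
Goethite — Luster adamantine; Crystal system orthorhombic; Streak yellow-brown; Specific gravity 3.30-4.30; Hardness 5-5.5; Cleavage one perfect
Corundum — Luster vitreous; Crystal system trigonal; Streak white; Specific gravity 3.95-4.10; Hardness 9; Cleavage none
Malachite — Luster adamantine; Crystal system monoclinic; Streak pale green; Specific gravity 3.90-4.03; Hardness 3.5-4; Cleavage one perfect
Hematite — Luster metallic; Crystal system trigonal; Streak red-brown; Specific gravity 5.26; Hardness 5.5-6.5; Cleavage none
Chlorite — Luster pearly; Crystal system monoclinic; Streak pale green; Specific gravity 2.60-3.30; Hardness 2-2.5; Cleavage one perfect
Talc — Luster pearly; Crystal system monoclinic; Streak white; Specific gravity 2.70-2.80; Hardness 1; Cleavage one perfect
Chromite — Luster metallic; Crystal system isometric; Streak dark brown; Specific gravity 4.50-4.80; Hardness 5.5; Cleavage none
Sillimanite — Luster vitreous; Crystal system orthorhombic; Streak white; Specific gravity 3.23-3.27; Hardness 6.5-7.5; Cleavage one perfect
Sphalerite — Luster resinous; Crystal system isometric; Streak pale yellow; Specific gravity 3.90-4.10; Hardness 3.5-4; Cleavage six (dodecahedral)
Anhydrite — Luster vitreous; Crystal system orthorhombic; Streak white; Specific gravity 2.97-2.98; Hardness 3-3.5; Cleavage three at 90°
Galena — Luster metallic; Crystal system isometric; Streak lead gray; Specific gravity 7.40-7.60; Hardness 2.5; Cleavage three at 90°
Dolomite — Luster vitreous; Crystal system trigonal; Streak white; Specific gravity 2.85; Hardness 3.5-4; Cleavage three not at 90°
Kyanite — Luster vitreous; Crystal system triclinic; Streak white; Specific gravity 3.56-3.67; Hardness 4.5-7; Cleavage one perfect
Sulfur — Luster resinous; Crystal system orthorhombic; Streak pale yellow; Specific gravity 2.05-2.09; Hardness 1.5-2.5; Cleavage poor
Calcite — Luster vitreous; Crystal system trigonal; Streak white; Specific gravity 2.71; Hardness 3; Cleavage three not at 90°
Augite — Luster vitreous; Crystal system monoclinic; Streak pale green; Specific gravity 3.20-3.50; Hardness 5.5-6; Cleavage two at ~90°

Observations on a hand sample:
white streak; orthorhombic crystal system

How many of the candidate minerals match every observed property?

5

White streak — leaves Garnet, Gypsum, Topaz, Aragonite, Barite, Corundum, Talc, Sillimanite, Anhydrite, Dolomite, Kyanite, Calcite.
Orthorhombic crystal system — Topaz, Aragonite, Barite, Sillimanite, Anhydrite remain.
The minerals that satisfy all observations are Anhydrite, Aragonite, Barite, Sillimanite, Topaz.
That is 5 minerals.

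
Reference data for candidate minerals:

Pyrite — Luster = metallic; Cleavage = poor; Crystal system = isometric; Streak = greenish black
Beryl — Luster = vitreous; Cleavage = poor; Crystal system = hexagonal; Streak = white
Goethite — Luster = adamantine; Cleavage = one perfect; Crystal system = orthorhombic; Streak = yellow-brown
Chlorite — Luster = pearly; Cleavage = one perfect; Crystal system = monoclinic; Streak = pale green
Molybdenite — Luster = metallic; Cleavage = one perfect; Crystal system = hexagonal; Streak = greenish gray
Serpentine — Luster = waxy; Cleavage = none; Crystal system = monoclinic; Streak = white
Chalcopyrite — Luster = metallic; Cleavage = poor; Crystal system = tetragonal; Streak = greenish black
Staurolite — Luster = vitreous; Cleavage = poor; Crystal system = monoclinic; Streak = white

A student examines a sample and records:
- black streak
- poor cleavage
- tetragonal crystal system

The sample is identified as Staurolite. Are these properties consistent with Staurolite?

No

Black streak — Staurolite has white streak; a mismatch.
Poor cleavage — matches Staurolite (cleavage poor).
Tetragonal crystal system — Staurolite has monoclinic system; a mismatch.
2 of the observed properties are inconsistent with Staurolite.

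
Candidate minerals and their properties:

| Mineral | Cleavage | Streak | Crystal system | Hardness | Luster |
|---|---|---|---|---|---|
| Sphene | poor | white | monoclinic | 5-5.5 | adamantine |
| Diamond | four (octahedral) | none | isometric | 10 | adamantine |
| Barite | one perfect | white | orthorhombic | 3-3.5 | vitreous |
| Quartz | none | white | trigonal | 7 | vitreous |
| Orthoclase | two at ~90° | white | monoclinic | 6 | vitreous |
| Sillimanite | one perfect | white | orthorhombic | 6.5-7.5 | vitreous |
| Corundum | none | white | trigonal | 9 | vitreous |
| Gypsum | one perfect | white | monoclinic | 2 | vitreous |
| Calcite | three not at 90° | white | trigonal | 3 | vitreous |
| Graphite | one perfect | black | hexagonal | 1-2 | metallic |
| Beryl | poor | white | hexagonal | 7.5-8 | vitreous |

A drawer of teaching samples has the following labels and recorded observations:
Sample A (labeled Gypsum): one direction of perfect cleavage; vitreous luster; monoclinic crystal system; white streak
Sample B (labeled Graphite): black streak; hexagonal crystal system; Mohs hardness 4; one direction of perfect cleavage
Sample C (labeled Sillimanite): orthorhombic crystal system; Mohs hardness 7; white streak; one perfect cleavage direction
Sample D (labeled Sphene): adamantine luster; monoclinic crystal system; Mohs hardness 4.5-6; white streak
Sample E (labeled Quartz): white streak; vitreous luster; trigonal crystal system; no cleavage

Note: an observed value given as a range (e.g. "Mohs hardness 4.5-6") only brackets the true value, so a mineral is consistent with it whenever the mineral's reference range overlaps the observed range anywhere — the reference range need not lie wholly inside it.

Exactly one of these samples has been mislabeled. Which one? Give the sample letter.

B

Sample A: every observation is compatible with the reference values for Gypsum.
Sample B: Mohs hardness 4 is outside the reference for Graphite (hardness 1-2) — mislabeled.
Sample C: every observation is compatible with the reference values for Sillimanite.
Sample D: every observation is compatible with the reference values for Sphene.
Sample E: every observation is compatible with the reference values for Quartz.
Only sample B is inconsistent with its label.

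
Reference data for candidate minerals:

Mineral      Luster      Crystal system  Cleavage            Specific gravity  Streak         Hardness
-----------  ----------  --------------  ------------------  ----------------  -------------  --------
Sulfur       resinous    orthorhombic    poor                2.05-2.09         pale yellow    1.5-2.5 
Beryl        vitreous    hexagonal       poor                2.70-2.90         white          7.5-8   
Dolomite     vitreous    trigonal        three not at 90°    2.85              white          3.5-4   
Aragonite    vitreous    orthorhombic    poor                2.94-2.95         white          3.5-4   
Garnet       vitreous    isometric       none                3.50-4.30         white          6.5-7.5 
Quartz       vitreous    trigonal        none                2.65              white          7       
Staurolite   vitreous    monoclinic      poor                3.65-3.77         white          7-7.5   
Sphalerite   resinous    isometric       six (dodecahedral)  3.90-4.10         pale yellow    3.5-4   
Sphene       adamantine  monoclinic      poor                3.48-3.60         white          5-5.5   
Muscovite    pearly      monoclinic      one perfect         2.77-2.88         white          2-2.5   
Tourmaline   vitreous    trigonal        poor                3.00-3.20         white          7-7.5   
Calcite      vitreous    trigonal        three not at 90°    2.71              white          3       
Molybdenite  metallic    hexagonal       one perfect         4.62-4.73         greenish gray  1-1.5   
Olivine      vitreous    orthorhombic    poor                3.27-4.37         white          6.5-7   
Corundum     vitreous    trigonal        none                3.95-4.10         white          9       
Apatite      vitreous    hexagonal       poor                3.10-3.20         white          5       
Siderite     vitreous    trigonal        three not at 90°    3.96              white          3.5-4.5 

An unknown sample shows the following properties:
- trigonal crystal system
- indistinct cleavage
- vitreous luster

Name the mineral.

Trigonal crystal system: leaves Dolomite, Quartz, Tourmaline, Calcite, Corundum, Siderite.
Indistinct cleavage: Tourmaline remains.
Vitreous luster: consistent with all remaining minerals.
The only mineral consistent with every observation is Tourmaline.

Tourmaline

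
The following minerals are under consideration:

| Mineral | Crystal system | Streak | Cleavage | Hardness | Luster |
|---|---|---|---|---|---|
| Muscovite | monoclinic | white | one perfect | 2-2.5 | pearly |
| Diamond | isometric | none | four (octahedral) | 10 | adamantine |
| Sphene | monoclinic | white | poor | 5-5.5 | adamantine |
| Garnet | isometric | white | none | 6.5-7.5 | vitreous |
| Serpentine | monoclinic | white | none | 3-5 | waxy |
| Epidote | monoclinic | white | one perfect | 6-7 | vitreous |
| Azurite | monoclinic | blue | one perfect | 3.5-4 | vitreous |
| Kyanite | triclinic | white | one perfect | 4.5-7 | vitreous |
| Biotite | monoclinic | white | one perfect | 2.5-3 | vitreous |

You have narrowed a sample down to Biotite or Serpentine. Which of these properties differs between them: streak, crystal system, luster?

luster

Streak: both white — no difference.
Crystal system: both monoclinic — no difference.
Luster: Biotite vitreous, Serpentine waxy — distinct.
Only luster differs between Biotite and Serpentine among the listed tests.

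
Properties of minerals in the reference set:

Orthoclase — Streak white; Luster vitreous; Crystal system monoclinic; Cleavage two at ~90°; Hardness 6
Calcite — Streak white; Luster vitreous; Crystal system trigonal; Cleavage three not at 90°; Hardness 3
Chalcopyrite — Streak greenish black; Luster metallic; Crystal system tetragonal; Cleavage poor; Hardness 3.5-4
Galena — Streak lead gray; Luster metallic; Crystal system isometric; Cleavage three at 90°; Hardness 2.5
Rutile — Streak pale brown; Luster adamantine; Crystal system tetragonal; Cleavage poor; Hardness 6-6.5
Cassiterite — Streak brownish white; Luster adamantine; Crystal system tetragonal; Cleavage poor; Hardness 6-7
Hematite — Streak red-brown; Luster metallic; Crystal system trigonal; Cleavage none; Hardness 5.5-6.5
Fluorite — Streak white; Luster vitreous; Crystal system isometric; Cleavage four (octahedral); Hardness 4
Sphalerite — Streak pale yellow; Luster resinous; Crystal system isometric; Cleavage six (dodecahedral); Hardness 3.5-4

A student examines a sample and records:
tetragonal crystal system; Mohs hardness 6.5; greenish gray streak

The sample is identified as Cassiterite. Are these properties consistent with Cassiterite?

Tetragonal crystal system — consistent with Cassiterite (tetragonal system).
Mohs hardness 6.5 — consistent with Cassiterite (hardness 6-7).
Greenish gray streak — Cassiterite has brownish white streak; a mismatch.
The streak observation rules out Cassiterite.

Inconsistent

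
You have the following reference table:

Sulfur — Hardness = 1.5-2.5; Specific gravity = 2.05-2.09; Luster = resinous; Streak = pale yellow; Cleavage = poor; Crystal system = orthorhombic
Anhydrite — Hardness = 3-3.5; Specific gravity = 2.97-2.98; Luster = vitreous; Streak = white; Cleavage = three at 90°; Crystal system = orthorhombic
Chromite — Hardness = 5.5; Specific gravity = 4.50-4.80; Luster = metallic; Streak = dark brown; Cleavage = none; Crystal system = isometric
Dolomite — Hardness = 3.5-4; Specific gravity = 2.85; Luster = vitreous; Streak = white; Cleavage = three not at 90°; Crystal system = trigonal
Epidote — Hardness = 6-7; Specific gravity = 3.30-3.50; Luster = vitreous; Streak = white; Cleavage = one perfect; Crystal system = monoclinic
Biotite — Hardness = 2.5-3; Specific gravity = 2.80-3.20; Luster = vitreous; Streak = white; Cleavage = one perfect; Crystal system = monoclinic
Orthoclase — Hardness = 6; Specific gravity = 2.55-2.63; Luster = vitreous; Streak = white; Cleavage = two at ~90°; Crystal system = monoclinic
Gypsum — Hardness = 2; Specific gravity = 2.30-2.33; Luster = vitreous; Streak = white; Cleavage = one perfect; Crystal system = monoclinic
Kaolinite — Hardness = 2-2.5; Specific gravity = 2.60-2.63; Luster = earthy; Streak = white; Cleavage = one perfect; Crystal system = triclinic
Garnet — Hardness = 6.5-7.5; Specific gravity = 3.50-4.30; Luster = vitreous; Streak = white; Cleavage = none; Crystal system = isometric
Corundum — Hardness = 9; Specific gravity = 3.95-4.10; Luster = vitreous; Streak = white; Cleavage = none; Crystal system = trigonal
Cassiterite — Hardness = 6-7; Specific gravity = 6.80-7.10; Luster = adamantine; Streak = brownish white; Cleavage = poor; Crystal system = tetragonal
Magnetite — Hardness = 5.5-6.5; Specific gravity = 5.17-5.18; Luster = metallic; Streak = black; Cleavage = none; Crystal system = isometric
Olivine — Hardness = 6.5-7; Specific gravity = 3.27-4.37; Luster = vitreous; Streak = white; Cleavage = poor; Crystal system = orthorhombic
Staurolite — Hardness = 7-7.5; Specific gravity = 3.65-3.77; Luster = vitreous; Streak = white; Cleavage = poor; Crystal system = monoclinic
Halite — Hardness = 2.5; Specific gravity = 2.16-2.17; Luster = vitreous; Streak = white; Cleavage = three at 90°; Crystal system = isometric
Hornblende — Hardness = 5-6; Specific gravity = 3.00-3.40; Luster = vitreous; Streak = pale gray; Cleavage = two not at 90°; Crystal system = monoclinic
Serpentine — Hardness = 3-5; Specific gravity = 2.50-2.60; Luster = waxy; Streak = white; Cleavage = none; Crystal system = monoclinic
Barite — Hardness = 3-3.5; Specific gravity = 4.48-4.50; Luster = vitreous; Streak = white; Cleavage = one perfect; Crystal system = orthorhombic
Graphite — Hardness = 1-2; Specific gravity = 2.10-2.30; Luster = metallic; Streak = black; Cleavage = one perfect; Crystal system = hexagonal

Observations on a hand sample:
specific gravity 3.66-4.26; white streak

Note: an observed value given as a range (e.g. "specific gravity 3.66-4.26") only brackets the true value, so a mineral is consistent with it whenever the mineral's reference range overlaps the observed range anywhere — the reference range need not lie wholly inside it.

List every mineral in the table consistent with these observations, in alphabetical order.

Specific gravity 3.66-4.26: Garnet, Corundum, Olivine, Staurolite remain.
White streak: all remaining candidates fit.
Consistent with every observation: Corundum, Garnet, Olivine, Staurolite.

Corundum, Garnet, Olivine, Staurolite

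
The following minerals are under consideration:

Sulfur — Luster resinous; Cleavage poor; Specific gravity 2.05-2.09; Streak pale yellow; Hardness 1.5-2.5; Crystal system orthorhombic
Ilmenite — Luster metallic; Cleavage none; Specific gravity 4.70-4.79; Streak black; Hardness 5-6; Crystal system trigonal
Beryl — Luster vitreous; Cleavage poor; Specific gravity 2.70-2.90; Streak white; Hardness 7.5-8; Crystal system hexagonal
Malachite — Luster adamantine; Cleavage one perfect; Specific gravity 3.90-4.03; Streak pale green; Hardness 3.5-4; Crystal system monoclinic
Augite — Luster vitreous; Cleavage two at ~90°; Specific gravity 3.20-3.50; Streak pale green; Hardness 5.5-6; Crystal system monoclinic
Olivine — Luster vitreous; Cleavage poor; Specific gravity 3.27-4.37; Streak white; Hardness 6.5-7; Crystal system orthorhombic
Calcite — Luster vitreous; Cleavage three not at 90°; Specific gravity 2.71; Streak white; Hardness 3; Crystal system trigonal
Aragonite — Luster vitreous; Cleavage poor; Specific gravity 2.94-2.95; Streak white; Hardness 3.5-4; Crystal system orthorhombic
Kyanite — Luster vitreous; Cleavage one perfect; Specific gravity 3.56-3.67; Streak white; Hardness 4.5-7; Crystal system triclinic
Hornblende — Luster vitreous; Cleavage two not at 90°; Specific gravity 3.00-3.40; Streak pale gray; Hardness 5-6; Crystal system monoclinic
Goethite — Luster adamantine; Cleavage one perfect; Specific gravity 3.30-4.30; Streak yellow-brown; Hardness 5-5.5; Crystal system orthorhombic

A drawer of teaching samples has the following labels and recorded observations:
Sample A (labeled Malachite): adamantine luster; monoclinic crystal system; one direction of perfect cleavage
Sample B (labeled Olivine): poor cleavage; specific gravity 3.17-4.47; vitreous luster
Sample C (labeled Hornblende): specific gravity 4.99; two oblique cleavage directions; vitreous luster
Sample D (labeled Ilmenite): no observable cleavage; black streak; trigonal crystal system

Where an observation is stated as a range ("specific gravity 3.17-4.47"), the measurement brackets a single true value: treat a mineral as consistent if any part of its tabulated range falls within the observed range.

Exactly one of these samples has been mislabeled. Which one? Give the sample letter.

Sample A: nothing contradicts Malachite.
Sample B: nothing contradicts Olivine.
Sample C: Hornblende has SG 3.00-3.40, but the record shows specific gravity 4.99 — this label is wrong.
Sample D: nothing contradicts Ilmenite.
Sample C is the mislabeled one.

C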